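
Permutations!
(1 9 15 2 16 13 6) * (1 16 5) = (1 9 15 2 5)(6 16 13) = [0, 9, 5, 3, 4, 1, 16, 7, 8, 15, 10, 11, 12, 6, 14, 2, 13]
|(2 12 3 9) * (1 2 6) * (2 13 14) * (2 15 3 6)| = 9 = |(1 13 14 15 3 9 2 12 6)|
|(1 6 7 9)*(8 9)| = |(1 6 7 8 9)| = 5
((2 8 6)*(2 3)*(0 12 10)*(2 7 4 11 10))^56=((0 12 2 8 6 3 7 4 11 10))^56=(0 7 2 11 6)(3 12 4 8 10)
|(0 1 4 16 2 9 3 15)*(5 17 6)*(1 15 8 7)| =|(0 15)(1 4 16 2 9 3 8 7)(5 17 6)| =24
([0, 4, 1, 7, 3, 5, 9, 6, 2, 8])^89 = [0, 4, 1, 7, 3, 5, 9, 6, 2, 8]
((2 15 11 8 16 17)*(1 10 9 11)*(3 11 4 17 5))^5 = ((1 10 9 4 17 2 15)(3 11 8 16 5))^5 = (1 2 4 10 15 17 9)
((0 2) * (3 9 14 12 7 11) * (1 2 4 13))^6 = ((0 4 13 1 2)(3 9 14 12 7 11))^6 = (14)(0 4 13 1 2)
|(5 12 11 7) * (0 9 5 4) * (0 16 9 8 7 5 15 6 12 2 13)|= |(0 8 7 4 16 9 15 6 12 11 5 2 13)|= 13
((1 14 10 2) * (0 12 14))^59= (0 1 2 10 14 12)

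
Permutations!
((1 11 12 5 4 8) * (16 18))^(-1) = (1 8 4 5 12 11)(16 18)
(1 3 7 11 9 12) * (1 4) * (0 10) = (0 10)(1 3 7 11 9 12 4) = [10, 3, 2, 7, 1, 5, 6, 11, 8, 12, 0, 9, 4]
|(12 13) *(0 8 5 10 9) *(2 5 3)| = |(0 8 3 2 5 10 9)(12 13)| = 14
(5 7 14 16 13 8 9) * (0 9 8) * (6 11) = (0 9 5 7 14 16 13)(6 11) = [9, 1, 2, 3, 4, 7, 11, 14, 8, 5, 10, 6, 12, 0, 16, 15, 13]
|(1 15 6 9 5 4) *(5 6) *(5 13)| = 10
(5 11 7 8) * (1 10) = (1 10)(5 11 7 8) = [0, 10, 2, 3, 4, 11, 6, 8, 5, 9, 1, 7]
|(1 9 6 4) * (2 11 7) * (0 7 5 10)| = |(0 7 2 11 5 10)(1 9 6 4)| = 12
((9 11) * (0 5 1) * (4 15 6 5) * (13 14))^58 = (0 5 15)(1 6 4)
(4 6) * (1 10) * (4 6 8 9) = (1 10)(4 8 9) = [0, 10, 2, 3, 8, 5, 6, 7, 9, 4, 1]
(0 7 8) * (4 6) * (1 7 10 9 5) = (0 10 9 5 1 7 8)(4 6) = [10, 7, 2, 3, 6, 1, 4, 8, 0, 5, 9]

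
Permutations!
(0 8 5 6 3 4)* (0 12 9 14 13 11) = (0 8 5 6 3 4 12 9 14 13 11) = [8, 1, 2, 4, 12, 6, 3, 7, 5, 14, 10, 0, 9, 11, 13]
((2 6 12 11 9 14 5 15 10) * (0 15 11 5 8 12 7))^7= (0 15 10 2 6 7)(5 11 9 14 8 12)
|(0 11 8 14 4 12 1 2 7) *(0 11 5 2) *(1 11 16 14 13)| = |(0 5 2 7 16 14 4 12 11 8 13 1)| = 12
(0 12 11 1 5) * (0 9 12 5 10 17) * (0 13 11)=(0 5 9 12)(1 10 17 13 11)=[5, 10, 2, 3, 4, 9, 6, 7, 8, 12, 17, 1, 0, 11, 14, 15, 16, 13]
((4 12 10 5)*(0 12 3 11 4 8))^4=((0 12 10 5 8)(3 11 4))^4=(0 8 5 10 12)(3 11 4)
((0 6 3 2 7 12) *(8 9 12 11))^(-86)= ((0 6 3 2 7 11 8 9 12))^(-86)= (0 7 12 2 9 3 8 6 11)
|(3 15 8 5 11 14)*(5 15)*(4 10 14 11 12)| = |(3 5 12 4 10 14)(8 15)| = 6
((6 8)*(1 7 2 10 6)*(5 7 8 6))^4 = (10)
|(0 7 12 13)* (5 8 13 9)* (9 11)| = |(0 7 12 11 9 5 8 13)| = 8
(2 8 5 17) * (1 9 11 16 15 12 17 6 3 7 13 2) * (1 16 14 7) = (1 9 11 14 7 13 2 8 5 6 3)(12 17 16 15) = [0, 9, 8, 1, 4, 6, 3, 13, 5, 11, 10, 14, 17, 2, 7, 12, 15, 16]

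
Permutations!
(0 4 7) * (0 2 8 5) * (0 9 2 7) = (0 4)(2 8 5 9) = [4, 1, 8, 3, 0, 9, 6, 7, 5, 2]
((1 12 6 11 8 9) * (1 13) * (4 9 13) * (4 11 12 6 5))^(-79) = (1 12 4 11 13 6 5 9 8)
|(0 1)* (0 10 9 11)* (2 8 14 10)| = 8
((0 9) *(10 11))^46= (11)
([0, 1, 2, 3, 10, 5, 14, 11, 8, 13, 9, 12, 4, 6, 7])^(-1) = [0, 1, 2, 3, 12, 5, 13, 14, 8, 10, 4, 7, 11, 9, 6]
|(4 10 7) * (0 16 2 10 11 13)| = 8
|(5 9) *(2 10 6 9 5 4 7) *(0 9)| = 7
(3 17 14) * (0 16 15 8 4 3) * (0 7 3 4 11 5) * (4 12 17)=(0 16 15 8 11 5)(3 4 12 17 14 7)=[16, 1, 2, 4, 12, 0, 6, 3, 11, 9, 10, 5, 17, 13, 7, 8, 15, 14]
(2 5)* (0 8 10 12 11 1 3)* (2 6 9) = (0 8 10 12 11 1 3)(2 5 6 9) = [8, 3, 5, 0, 4, 6, 9, 7, 10, 2, 12, 1, 11]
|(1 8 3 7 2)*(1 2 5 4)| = 6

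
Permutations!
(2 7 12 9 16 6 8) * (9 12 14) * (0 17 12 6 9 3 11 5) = (0 17 12 6 8 2 7 14 3 11 5)(9 16) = [17, 1, 7, 11, 4, 0, 8, 14, 2, 16, 10, 5, 6, 13, 3, 15, 9, 12]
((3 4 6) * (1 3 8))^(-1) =(1 8 6 4 3)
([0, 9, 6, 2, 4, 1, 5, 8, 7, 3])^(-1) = [0, 5, 3, 9, 4, 6, 2, 8, 7, 1]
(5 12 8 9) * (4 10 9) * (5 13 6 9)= (4 10 5 12 8)(6 9 13)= [0, 1, 2, 3, 10, 12, 9, 7, 4, 13, 5, 11, 8, 6]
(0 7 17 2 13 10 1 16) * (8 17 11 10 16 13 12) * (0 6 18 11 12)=[7, 13, 0, 3, 4, 5, 18, 12, 17, 9, 1, 10, 8, 16, 14, 15, 6, 2, 11]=(0 7 12 8 17 2)(1 13 16 6 18 11 10)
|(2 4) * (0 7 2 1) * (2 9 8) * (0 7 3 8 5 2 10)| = |(0 3 8 10)(1 7 9 5 2 4)| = 12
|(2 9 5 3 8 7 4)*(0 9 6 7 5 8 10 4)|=10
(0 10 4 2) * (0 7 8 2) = (0 10 4)(2 7 8) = [10, 1, 7, 3, 0, 5, 6, 8, 2, 9, 4]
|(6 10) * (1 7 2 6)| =|(1 7 2 6 10)| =5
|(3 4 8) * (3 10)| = |(3 4 8 10)| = 4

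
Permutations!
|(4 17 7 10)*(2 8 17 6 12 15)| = 9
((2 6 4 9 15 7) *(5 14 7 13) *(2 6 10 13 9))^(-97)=((2 10 13 5 14 7 6 4)(9 15))^(-97)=(2 4 6 7 14 5 13 10)(9 15)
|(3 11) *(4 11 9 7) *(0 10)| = 10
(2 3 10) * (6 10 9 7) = (2 3 9 7 6 10) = [0, 1, 3, 9, 4, 5, 10, 6, 8, 7, 2]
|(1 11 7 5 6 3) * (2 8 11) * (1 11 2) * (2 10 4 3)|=|(2 8 10 4 3 11 7 5 6)|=9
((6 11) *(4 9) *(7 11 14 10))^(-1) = ((4 9)(6 14 10 7 11))^(-1) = (4 9)(6 11 7 10 14)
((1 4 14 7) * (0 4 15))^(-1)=(0 15 1 7 14 4)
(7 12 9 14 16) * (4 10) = (4 10)(7 12 9 14 16) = [0, 1, 2, 3, 10, 5, 6, 12, 8, 14, 4, 11, 9, 13, 16, 15, 7]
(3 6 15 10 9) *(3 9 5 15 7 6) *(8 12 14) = (5 15 10)(6 7)(8 12 14) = [0, 1, 2, 3, 4, 15, 7, 6, 12, 9, 5, 11, 14, 13, 8, 10]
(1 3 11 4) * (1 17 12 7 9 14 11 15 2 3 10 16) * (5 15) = (1 10 16)(2 3 5 15)(4 17 12 7 9 14 11) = [0, 10, 3, 5, 17, 15, 6, 9, 8, 14, 16, 4, 7, 13, 11, 2, 1, 12]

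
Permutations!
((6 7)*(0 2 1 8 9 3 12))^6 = (0 12 3 9 8 1 2)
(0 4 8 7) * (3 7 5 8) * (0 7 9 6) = (0 4 3 9 6)(5 8) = [4, 1, 2, 9, 3, 8, 0, 7, 5, 6]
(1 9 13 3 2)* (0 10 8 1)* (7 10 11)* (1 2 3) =(0 11 7 10 8 2)(1 9 13) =[11, 9, 0, 3, 4, 5, 6, 10, 2, 13, 8, 7, 12, 1]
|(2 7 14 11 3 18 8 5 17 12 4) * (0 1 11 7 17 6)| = 8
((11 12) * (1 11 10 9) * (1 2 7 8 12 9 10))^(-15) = (1 12 8 7 2 9 11)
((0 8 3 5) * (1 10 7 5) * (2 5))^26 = ((0 8 3 1 10 7 2 5))^26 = (0 3 10 2)(1 7 5 8)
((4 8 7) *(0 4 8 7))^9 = ((0 4 7 8))^9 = (0 4 7 8)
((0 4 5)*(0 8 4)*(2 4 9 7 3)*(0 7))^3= (0 2 8 7 4 9 3 5)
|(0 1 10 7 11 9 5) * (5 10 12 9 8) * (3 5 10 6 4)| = |(0 1 12 9 6 4 3 5)(7 11 8 10)| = 8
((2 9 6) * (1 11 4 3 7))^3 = ((1 11 4 3 7)(2 9 6))^3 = (1 3 11 7 4)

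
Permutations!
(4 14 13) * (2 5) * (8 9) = (2 5)(4 14 13)(8 9) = [0, 1, 5, 3, 14, 2, 6, 7, 9, 8, 10, 11, 12, 4, 13]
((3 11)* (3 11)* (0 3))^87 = (11)(0 3)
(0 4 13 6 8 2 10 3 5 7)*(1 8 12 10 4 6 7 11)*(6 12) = (0 12 10 3 5 11 1 8 2 4 13 7) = [12, 8, 4, 5, 13, 11, 6, 0, 2, 9, 3, 1, 10, 7]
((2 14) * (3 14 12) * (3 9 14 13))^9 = (2 12 9 14)(3 13)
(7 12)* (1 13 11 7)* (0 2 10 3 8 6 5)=(0 2 10 3 8 6 5)(1 13 11 7 12)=[2, 13, 10, 8, 4, 0, 5, 12, 6, 9, 3, 7, 1, 11]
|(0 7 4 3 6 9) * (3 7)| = |(0 3 6 9)(4 7)| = 4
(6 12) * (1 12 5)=(1 12 6 5)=[0, 12, 2, 3, 4, 1, 5, 7, 8, 9, 10, 11, 6]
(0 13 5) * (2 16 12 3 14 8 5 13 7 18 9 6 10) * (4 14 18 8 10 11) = (0 7 8 5)(2 16 12 3 18 9 6 11 4 14 10) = [7, 1, 16, 18, 14, 0, 11, 8, 5, 6, 2, 4, 3, 13, 10, 15, 12, 17, 9]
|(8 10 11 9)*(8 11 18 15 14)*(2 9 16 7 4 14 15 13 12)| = 12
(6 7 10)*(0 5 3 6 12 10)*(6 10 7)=(0 5 3 10 12 7)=[5, 1, 2, 10, 4, 3, 6, 0, 8, 9, 12, 11, 7]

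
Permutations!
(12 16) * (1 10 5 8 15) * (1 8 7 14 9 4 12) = (1 10 5 7 14 9 4 12 16)(8 15) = [0, 10, 2, 3, 12, 7, 6, 14, 15, 4, 5, 11, 16, 13, 9, 8, 1]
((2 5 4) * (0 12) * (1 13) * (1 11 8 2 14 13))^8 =((0 12)(2 5 4 14 13 11 8))^8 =(2 5 4 14 13 11 8)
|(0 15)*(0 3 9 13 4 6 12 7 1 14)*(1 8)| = 12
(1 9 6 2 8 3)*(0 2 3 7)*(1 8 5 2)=(0 1 9 6 3 8 7)(2 5)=[1, 9, 5, 8, 4, 2, 3, 0, 7, 6]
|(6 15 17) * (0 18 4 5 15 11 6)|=6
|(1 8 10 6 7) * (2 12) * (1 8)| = 4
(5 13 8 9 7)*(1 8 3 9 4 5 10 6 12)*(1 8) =[0, 1, 2, 9, 5, 13, 12, 10, 4, 7, 6, 11, 8, 3] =(3 9 7 10 6 12 8 4 5 13)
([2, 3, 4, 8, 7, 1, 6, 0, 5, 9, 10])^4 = [0, 1, 2, 3, 4, 5, 6, 7, 8, 9, 10]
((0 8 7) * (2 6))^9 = ((0 8 7)(2 6))^9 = (8)(2 6)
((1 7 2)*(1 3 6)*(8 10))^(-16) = ((1 7 2 3 6)(8 10))^(-16) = (10)(1 6 3 2 7)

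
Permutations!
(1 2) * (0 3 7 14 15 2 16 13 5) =(0 3 7 14 15 2 1 16 13 5) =[3, 16, 1, 7, 4, 0, 6, 14, 8, 9, 10, 11, 12, 5, 15, 2, 13]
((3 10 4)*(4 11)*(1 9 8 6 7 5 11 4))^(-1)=(1 11 5 7 6 8 9)(3 4 10)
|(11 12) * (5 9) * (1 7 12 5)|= 6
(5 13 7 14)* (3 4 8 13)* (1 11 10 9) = (1 11 10 9)(3 4 8 13 7 14 5) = [0, 11, 2, 4, 8, 3, 6, 14, 13, 1, 9, 10, 12, 7, 5]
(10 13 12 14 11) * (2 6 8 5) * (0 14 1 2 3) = (0 14 11 10 13 12 1 2 6 8 5 3) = [14, 2, 6, 0, 4, 3, 8, 7, 5, 9, 13, 10, 1, 12, 11]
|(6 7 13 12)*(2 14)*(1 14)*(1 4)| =|(1 14 2 4)(6 7 13 12)| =4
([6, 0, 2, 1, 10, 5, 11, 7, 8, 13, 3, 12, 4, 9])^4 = [4, 12, 2, 11, 0, 5, 10, 7, 8, 9, 6, 3, 1, 13]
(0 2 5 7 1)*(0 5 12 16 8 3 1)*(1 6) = (0 2 12 16 8 3 6 1 5 7) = [2, 5, 12, 6, 4, 7, 1, 0, 3, 9, 10, 11, 16, 13, 14, 15, 8]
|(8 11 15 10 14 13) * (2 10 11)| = 10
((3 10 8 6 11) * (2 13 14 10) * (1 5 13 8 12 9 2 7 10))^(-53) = (1 14 13 5)(2 8 6 11 3 7 10 12 9)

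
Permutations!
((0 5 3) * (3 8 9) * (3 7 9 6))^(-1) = ((0 5 8 6 3)(7 9))^(-1) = (0 3 6 8 5)(7 9)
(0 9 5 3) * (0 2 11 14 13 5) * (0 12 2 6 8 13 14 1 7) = (14)(0 9 12 2 11 1 7)(3 6 8 13 5) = [9, 7, 11, 6, 4, 3, 8, 0, 13, 12, 10, 1, 2, 5, 14]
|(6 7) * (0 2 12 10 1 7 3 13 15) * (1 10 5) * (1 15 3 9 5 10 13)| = |(0 2 12 10 13 3 1 7 6 9 5 15)| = 12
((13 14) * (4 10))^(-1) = ((4 10)(13 14))^(-1) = (4 10)(13 14)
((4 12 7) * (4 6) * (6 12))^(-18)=((4 6)(7 12))^(-18)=(12)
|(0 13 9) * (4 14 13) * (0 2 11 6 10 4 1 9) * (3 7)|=10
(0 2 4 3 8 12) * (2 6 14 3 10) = (0 6 14 3 8 12)(2 4 10) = [6, 1, 4, 8, 10, 5, 14, 7, 12, 9, 2, 11, 0, 13, 3]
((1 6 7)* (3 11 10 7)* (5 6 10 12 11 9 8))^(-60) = ((1 10 7)(3 9 8 5 6)(11 12))^(-60) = (12)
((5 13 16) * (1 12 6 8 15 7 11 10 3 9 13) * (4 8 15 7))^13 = (1 5 16 13 9 3 10 11 7 8 4 15 6 12)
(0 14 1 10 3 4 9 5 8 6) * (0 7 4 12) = (0 14 1 10 3 12)(4 9 5 8 6 7) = [14, 10, 2, 12, 9, 8, 7, 4, 6, 5, 3, 11, 0, 13, 1]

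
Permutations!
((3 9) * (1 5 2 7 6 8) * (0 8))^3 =(0 5 6 1 7 8 2)(3 9)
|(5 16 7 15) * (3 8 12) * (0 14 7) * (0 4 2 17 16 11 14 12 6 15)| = |(0 12 3 8 6 15 5 11 14 7)(2 17 16 4)| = 20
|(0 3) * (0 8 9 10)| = 5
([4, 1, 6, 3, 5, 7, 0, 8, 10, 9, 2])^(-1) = (0 6 2 10 8 7 5 4)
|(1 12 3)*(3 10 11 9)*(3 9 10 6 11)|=6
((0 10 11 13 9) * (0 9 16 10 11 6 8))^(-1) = ((0 11 13 16 10 6 8))^(-1) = (0 8 6 10 16 13 11)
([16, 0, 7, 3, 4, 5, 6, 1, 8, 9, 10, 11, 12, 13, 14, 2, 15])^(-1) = [1, 7, 15, 3, 4, 5, 6, 2, 8, 9, 10, 11, 12, 13, 14, 16, 0]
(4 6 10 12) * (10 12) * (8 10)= (4 6 12)(8 10)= [0, 1, 2, 3, 6, 5, 12, 7, 10, 9, 8, 11, 4]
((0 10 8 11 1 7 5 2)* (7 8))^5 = (1 11 8)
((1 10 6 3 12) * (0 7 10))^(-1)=((0 7 10 6 3 12 1))^(-1)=(0 1 12 3 6 10 7)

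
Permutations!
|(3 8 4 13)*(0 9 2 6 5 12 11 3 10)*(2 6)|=11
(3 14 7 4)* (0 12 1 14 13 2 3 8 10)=[12, 14, 3, 13, 8, 5, 6, 4, 10, 9, 0, 11, 1, 2, 7]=(0 12 1 14 7 4 8 10)(2 3 13)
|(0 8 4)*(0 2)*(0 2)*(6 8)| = 4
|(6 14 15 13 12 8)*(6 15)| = |(6 14)(8 15 13 12)| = 4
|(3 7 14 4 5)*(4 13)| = |(3 7 14 13 4 5)| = 6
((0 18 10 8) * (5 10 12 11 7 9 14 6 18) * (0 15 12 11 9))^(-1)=(0 7 11 18 6 14 9 12 15 8 10 5)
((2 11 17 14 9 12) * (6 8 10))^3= ((2 11 17 14 9 12)(6 8 10))^3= (2 14)(9 11)(12 17)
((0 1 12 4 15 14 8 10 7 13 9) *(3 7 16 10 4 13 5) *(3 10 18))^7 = ((0 1 12 13 9)(3 7 5 10 16 18)(4 15 14 8))^7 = (0 12 9 1 13)(3 7 5 10 16 18)(4 8 14 15)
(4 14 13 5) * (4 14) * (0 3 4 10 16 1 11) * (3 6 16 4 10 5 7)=(0 6 16 1 11)(3 10 4 5 14 13 7)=[6, 11, 2, 10, 5, 14, 16, 3, 8, 9, 4, 0, 12, 7, 13, 15, 1]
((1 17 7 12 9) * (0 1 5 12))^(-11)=((0 1 17 7)(5 12 9))^(-11)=(0 1 17 7)(5 12 9)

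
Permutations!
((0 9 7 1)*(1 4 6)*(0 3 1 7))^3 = ((0 9)(1 3)(4 6 7))^3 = (0 9)(1 3)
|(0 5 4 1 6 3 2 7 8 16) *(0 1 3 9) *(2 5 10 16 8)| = 6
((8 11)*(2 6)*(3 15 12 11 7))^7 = (2 6)(3 15 12 11 8 7)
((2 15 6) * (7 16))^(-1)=(2 6 15)(7 16)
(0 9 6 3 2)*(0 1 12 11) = [9, 12, 1, 2, 4, 5, 3, 7, 8, 6, 10, 0, 11] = (0 9 6 3 2 1 12 11)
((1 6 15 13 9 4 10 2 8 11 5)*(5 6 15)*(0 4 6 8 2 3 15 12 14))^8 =(0 5 15)(1 13 4)(3 14 6)(9 10 12)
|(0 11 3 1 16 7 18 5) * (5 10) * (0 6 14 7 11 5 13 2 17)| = 20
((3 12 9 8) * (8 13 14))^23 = (3 8 14 13 9 12)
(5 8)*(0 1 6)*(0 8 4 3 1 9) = (0 9)(1 6 8 5 4 3) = [9, 6, 2, 1, 3, 4, 8, 7, 5, 0]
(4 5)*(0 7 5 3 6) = (0 7 5 4 3 6) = [7, 1, 2, 6, 3, 4, 0, 5]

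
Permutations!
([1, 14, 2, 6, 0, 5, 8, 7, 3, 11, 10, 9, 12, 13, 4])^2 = (0 14)(1 4)(3 8 6)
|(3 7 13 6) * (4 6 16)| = 6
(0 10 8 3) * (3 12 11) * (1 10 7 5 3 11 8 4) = (0 7 5 3)(1 10 4)(8 12) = [7, 10, 2, 0, 1, 3, 6, 5, 12, 9, 4, 11, 8]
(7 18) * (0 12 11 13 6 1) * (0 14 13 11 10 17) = (0 12 10 17)(1 14 13 6)(7 18) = [12, 14, 2, 3, 4, 5, 1, 18, 8, 9, 17, 11, 10, 6, 13, 15, 16, 0, 7]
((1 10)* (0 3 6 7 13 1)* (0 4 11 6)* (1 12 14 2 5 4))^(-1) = ((0 3)(1 10)(2 5 4 11 6 7 13 12 14))^(-1) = (0 3)(1 10)(2 14 12 13 7 6 11 4 5)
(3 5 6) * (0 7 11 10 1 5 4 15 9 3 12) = [7, 5, 2, 4, 15, 6, 12, 11, 8, 3, 1, 10, 0, 13, 14, 9] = (0 7 11 10 1 5 6 12)(3 4 15 9)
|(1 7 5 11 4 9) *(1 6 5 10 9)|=|(1 7 10 9 6 5 11 4)|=8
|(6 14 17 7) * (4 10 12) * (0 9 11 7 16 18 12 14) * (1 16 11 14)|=|(0 9 14 17 11 7 6)(1 16 18 12 4 10)|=42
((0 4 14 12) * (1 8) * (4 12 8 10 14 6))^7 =((0 12)(1 10 14 8)(4 6))^7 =(0 12)(1 8 14 10)(4 6)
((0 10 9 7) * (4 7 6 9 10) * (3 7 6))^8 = ((10)(0 4 6 9 3 7))^8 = (10)(0 6 3)(4 9 7)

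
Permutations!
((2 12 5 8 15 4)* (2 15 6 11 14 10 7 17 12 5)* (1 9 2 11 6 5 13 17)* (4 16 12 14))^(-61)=(1 13 10 9 17 7 2 14)(4 11 12 16 15)(5 8)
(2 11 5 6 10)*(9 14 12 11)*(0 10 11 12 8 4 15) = (0 10 2 9 14 8 4 15)(5 6 11) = [10, 1, 9, 3, 15, 6, 11, 7, 4, 14, 2, 5, 12, 13, 8, 0]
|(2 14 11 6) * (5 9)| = |(2 14 11 6)(5 9)| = 4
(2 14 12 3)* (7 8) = (2 14 12 3)(7 8) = [0, 1, 14, 2, 4, 5, 6, 8, 7, 9, 10, 11, 3, 13, 12]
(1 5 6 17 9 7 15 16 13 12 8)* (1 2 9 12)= (1 5 6 17 12 8 2 9 7 15 16 13)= [0, 5, 9, 3, 4, 6, 17, 15, 2, 7, 10, 11, 8, 1, 14, 16, 13, 12]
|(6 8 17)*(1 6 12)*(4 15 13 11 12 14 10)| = |(1 6 8 17 14 10 4 15 13 11 12)| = 11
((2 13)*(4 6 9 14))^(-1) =((2 13)(4 6 9 14))^(-1) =(2 13)(4 14 9 6)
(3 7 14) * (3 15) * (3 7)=(7 14 15)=[0, 1, 2, 3, 4, 5, 6, 14, 8, 9, 10, 11, 12, 13, 15, 7]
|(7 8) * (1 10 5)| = |(1 10 5)(7 8)| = 6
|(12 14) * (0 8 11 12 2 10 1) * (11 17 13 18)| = 11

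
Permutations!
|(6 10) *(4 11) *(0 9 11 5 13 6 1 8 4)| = |(0 9 11)(1 8 4 5 13 6 10)| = 21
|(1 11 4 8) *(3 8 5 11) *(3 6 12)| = 15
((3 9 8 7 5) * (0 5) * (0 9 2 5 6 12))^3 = ((0 6 12)(2 5 3)(7 9 8))^3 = (12)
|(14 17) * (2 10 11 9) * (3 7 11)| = |(2 10 3 7 11 9)(14 17)| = 6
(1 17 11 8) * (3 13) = [0, 17, 2, 13, 4, 5, 6, 7, 1, 9, 10, 8, 12, 3, 14, 15, 16, 11] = (1 17 11 8)(3 13)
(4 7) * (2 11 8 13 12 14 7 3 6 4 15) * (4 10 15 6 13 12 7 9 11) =(2 4 3 13 7 6 10 15)(8 12 14 9 11) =[0, 1, 4, 13, 3, 5, 10, 6, 12, 11, 15, 8, 14, 7, 9, 2]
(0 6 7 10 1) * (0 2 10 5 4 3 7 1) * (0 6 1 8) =(0 1 2 10 6 8)(3 7 5 4) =[1, 2, 10, 7, 3, 4, 8, 5, 0, 9, 6]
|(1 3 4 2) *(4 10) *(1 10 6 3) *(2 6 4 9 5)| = |(2 10 9 5)(3 4 6)| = 12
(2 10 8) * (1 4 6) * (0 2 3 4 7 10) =(0 2)(1 7 10 8 3 4 6) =[2, 7, 0, 4, 6, 5, 1, 10, 3, 9, 8]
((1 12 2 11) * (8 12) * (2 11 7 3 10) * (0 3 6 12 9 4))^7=((0 3 10 2 7 6 12 11 1 8 9 4))^7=(0 11 10 8 7 4 12 3 1 2 9 6)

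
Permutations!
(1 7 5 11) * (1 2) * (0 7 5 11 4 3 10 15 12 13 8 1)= [7, 5, 0, 10, 3, 4, 6, 11, 1, 9, 15, 2, 13, 8, 14, 12]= (0 7 11 2)(1 5 4 3 10 15 12 13 8)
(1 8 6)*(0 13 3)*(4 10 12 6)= (0 13 3)(1 8 4 10 12 6)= [13, 8, 2, 0, 10, 5, 1, 7, 4, 9, 12, 11, 6, 3]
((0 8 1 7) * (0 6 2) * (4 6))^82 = (0 6 7 8 2 4 1)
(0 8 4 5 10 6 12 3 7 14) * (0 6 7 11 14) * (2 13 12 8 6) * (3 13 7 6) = (0 3 11 14 2 7)(4 5 10 6 8)(12 13) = [3, 1, 7, 11, 5, 10, 8, 0, 4, 9, 6, 14, 13, 12, 2]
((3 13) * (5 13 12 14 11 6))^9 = ((3 12 14 11 6 5 13))^9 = (3 14 6 13 12 11 5)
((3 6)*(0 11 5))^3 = (11)(3 6)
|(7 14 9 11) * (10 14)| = 5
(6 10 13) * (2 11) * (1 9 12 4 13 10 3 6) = (1 9 12 4 13)(2 11)(3 6) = [0, 9, 11, 6, 13, 5, 3, 7, 8, 12, 10, 2, 4, 1]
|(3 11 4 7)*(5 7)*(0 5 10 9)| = |(0 5 7 3 11 4 10 9)| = 8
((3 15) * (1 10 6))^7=(1 10 6)(3 15)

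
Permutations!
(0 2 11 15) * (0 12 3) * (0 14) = (0 2 11 15 12 3 14) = [2, 1, 11, 14, 4, 5, 6, 7, 8, 9, 10, 15, 3, 13, 0, 12]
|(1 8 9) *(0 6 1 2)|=6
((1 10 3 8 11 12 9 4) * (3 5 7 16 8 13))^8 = ((1 10 5 7 16 8 11 12 9 4)(3 13))^8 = (1 9 11 16 5)(4 12 8 7 10)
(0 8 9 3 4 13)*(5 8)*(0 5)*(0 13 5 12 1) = (0 13 12 1)(3 4 5 8 9) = [13, 0, 2, 4, 5, 8, 6, 7, 9, 3, 10, 11, 1, 12]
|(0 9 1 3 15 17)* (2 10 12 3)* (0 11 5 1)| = 18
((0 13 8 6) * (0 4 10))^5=((0 13 8 6 4 10))^5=(0 10 4 6 8 13)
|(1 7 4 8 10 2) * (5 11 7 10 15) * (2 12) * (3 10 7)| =11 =|(1 7 4 8 15 5 11 3 10 12 2)|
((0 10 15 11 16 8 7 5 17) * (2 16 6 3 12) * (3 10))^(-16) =((0 3 12 2 16 8 7 5 17)(6 10 15 11))^(-16) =(0 12 16 7 17 3 2 8 5)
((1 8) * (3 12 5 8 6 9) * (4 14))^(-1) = ((1 6 9 3 12 5 8)(4 14))^(-1) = (1 8 5 12 3 9 6)(4 14)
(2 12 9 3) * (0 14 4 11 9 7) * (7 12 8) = [14, 1, 8, 2, 11, 5, 6, 0, 7, 3, 10, 9, 12, 13, 4] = (0 14 4 11 9 3 2 8 7)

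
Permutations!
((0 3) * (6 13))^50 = (13) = ((0 3)(6 13))^50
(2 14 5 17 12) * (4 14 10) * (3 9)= (2 10 4 14 5 17 12)(3 9)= [0, 1, 10, 9, 14, 17, 6, 7, 8, 3, 4, 11, 2, 13, 5, 15, 16, 12]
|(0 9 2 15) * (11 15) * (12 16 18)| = 15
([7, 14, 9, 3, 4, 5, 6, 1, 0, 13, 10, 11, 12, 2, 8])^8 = (0 14 7 8 1)(2 13 9)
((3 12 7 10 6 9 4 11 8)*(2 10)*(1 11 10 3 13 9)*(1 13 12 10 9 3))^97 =((1 11 8 12 7 2)(3 10 6 13)(4 9))^97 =(1 11 8 12 7 2)(3 10 6 13)(4 9)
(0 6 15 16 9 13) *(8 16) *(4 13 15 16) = [6, 1, 2, 3, 13, 5, 16, 7, 4, 15, 10, 11, 12, 0, 14, 8, 9] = (0 6 16 9 15 8 4 13)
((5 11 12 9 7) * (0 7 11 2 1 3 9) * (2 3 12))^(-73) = (0 12 1 2 11 9 3 5 7)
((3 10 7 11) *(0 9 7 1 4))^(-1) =(0 4 1 10 3 11 7 9)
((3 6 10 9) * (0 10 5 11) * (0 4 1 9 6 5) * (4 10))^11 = (0 1 3 11 6 4 9 5 10)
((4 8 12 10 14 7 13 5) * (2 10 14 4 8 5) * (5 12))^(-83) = ((2 10 4 12 14 7 13)(5 8))^(-83) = (2 10 4 12 14 7 13)(5 8)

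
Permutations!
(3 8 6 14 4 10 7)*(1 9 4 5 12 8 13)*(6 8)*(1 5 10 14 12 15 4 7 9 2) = (1 2)(3 13 5 15 4 14 10 9 7)(6 12) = [0, 2, 1, 13, 14, 15, 12, 3, 8, 7, 9, 11, 6, 5, 10, 4]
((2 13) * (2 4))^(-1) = ((2 13 4))^(-1) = (2 4 13)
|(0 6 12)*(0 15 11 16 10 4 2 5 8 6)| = |(2 5 8 6 12 15 11 16 10 4)| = 10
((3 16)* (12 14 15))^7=((3 16)(12 14 15))^7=(3 16)(12 14 15)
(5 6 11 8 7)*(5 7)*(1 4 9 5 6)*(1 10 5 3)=(1 4 9 3)(5 10)(6 11 8)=[0, 4, 2, 1, 9, 10, 11, 7, 6, 3, 5, 8]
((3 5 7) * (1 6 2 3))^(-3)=(1 3)(2 7)(5 6)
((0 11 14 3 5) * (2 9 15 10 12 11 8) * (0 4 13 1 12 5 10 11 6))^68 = (0 10 8 5 2 4 9 13 15 1 11 12 14 6 3)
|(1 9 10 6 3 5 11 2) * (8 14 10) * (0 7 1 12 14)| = 40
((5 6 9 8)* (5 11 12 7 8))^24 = ((5 6 9)(7 8 11 12))^24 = (12)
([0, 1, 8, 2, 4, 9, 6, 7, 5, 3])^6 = [0, 1, 8, 2, 4, 9, 6, 7, 5, 3]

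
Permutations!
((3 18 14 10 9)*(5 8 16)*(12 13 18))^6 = ((3 12 13 18 14 10 9)(5 8 16))^6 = (3 9 10 14 18 13 12)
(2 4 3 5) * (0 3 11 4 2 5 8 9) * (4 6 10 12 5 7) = (0 3 8 9)(4 11 6 10 12 5 7) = [3, 1, 2, 8, 11, 7, 10, 4, 9, 0, 12, 6, 5]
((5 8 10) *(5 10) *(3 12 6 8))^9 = (3 5 8 6 12)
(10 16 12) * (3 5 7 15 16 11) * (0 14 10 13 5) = (0 14 10 11 3)(5 7 15 16 12 13) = [14, 1, 2, 0, 4, 7, 6, 15, 8, 9, 11, 3, 13, 5, 10, 16, 12]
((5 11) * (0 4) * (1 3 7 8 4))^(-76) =((0 1 3 7 8 4)(5 11))^(-76) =(11)(0 3 8)(1 7 4)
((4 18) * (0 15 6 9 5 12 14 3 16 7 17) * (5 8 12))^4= ((0 15 6 9 8 12 14 3 16 7 17)(4 18))^4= (18)(0 8 16 15 12 7 6 14 17 9 3)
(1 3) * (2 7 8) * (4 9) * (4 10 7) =[0, 3, 4, 1, 9, 5, 6, 8, 2, 10, 7] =(1 3)(2 4 9 10 7 8)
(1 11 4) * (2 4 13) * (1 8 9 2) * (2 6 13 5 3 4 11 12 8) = (1 12 8 9 6 13)(2 11 5 3 4) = [0, 12, 11, 4, 2, 3, 13, 7, 9, 6, 10, 5, 8, 1]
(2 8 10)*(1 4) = (1 4)(2 8 10) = [0, 4, 8, 3, 1, 5, 6, 7, 10, 9, 2]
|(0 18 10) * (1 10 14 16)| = |(0 18 14 16 1 10)| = 6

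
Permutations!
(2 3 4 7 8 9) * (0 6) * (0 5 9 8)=[6, 1, 3, 4, 7, 9, 5, 0, 8, 2]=(0 6 5 9 2 3 4 7)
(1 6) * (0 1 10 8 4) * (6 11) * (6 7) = (0 1 11 7 6 10 8 4) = [1, 11, 2, 3, 0, 5, 10, 6, 4, 9, 8, 7]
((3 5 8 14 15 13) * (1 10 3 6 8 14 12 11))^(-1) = ((1 10 3 5 14 15 13 6 8 12 11))^(-1) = (1 11 12 8 6 13 15 14 5 3 10)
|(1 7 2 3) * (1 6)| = |(1 7 2 3 6)| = 5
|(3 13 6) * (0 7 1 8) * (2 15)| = |(0 7 1 8)(2 15)(3 13 6)| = 12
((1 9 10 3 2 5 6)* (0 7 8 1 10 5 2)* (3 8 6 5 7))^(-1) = ((0 3)(1 9 7 6 10 8))^(-1) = (0 3)(1 8 10 6 7 9)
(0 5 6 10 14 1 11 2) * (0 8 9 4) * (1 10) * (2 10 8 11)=(0 5 6 1 2 11 10 14 8 9 4)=[5, 2, 11, 3, 0, 6, 1, 7, 9, 4, 14, 10, 12, 13, 8]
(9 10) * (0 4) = [4, 1, 2, 3, 0, 5, 6, 7, 8, 10, 9] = (0 4)(9 10)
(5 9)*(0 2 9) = (0 2 9 5) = [2, 1, 9, 3, 4, 0, 6, 7, 8, 5]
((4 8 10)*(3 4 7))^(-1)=(3 7 10 8 4)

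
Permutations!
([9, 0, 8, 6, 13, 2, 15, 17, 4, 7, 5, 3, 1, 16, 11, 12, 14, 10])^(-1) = [1, 12, 5, 11, 8, 10, 3, 9, 2, 0, 17, 14, 15, 4, 16, 6, 13, 7]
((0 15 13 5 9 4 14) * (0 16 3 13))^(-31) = (0 15)(3 4 13 14 5 16 9)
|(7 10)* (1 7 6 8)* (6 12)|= 6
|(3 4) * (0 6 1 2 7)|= 10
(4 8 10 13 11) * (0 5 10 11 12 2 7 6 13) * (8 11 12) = (0 5 10)(2 7 6 13 8 12)(4 11) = [5, 1, 7, 3, 11, 10, 13, 6, 12, 9, 0, 4, 2, 8]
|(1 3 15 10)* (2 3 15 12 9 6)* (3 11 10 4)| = |(1 15 4 3 12 9 6 2 11 10)| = 10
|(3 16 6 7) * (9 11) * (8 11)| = 12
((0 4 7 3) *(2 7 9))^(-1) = ((0 4 9 2 7 3))^(-1) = (0 3 7 2 9 4)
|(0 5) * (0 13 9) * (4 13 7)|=|(0 5 7 4 13 9)|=6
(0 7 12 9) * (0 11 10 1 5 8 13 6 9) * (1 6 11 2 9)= (0 7 12)(1 5 8 13 11 10 6)(2 9)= [7, 5, 9, 3, 4, 8, 1, 12, 13, 2, 6, 10, 0, 11]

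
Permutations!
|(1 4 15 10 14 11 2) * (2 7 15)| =|(1 4 2)(7 15 10 14 11)| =15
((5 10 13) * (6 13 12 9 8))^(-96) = ((5 10 12 9 8 6 13))^(-96) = (5 12 8 13 10 9 6)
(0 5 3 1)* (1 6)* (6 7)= [5, 0, 2, 7, 4, 3, 1, 6]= (0 5 3 7 6 1)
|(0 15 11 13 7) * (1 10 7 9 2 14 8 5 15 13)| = 12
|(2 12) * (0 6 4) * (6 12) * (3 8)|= 10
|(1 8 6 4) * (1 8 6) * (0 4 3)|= 6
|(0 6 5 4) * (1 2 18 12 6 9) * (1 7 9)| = |(0 1 2 18 12 6 5 4)(7 9)| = 8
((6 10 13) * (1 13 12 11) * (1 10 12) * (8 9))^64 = (1 11 6)(10 12 13) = ((1 13 6 12 11 10)(8 9))^64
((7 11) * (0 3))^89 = (0 3)(7 11)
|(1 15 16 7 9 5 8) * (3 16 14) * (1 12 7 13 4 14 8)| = 35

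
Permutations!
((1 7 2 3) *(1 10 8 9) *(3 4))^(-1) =((1 7 2 4 3 10 8 9))^(-1) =(1 9 8 10 3 4 2 7)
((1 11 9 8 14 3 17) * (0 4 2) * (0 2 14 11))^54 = ((0 4 14 3 17 1)(8 11 9))^54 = (17)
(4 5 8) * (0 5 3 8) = (0 5)(3 8 4) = [5, 1, 2, 8, 3, 0, 6, 7, 4]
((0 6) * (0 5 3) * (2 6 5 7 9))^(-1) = (0 3 5)(2 9 7 6)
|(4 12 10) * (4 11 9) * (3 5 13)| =15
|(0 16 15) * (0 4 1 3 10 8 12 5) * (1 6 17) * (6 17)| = 11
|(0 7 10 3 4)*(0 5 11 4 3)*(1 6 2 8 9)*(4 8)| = |(0 7 10)(1 6 2 4 5 11 8 9)| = 24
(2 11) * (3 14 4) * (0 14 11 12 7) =(0 14 4 3 11 2 12 7) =[14, 1, 12, 11, 3, 5, 6, 0, 8, 9, 10, 2, 7, 13, 4]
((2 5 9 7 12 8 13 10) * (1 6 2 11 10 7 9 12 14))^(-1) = ((1 6 2 5 12 8 13 7 14)(10 11))^(-1) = (1 14 7 13 8 12 5 2 6)(10 11)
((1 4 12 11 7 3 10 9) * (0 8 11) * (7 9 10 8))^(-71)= (0 7 3 8 11 9 1 4 12)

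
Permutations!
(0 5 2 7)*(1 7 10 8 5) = [1, 7, 10, 3, 4, 2, 6, 0, 5, 9, 8] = (0 1 7)(2 10 8 5)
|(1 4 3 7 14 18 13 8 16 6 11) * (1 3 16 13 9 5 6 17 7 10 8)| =|(1 4 16 17 7 14 18 9 5 6 11 3 10 8 13)| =15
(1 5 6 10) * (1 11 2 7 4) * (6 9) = (1 5 9 6 10 11 2 7 4) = [0, 5, 7, 3, 1, 9, 10, 4, 8, 6, 11, 2]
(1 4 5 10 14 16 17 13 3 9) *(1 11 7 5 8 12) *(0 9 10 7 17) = (0 9 11 17 13 3 10 14 16)(1 4 8 12)(5 7) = [9, 4, 2, 10, 8, 7, 6, 5, 12, 11, 14, 17, 1, 3, 16, 15, 0, 13]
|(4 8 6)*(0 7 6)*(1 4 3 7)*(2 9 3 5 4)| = 10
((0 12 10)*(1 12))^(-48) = (12)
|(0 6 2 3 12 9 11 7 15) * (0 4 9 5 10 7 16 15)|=|(0 6 2 3 12 5 10 7)(4 9 11 16 15)|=40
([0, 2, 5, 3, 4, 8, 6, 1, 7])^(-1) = [0, 7, 1, 3, 4, 2, 6, 8, 5]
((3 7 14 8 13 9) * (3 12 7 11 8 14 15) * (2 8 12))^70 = (15)(2 13)(8 9)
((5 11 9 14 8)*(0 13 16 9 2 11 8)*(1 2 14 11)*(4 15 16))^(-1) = ((0 13 4 15 16 9 11 14)(1 2)(5 8))^(-1) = (0 14 11 9 16 15 4 13)(1 2)(5 8)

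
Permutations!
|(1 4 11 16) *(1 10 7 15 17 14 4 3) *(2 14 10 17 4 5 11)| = |(1 3)(2 14 5 11 16 17 10 7 15 4)| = 10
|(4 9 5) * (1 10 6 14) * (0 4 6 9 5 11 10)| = 6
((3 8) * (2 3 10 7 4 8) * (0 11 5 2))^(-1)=(0 3 2 5 11)(4 7 10 8)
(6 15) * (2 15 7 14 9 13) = (2 15 6 7 14 9 13) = [0, 1, 15, 3, 4, 5, 7, 14, 8, 13, 10, 11, 12, 2, 9, 6]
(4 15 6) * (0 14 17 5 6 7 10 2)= (0 14 17 5 6 4 15 7 10 2)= [14, 1, 0, 3, 15, 6, 4, 10, 8, 9, 2, 11, 12, 13, 17, 7, 16, 5]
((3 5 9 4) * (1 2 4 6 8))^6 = (1 6 5 4)(2 8 9 3)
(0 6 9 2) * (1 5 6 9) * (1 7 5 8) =(0 9 2)(1 8)(5 6 7) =[9, 8, 0, 3, 4, 6, 7, 5, 1, 2]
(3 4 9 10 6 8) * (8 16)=(3 4 9 10 6 16 8)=[0, 1, 2, 4, 9, 5, 16, 7, 3, 10, 6, 11, 12, 13, 14, 15, 8]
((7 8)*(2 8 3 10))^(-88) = ((2 8 7 3 10))^(-88) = (2 7 10 8 3)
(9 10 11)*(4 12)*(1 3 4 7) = (1 3 4 12 7)(9 10 11) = [0, 3, 2, 4, 12, 5, 6, 1, 8, 10, 11, 9, 7]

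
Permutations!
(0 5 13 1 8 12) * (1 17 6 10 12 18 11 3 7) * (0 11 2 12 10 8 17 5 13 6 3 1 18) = (0 13 5 6 8)(1 17 3 7 18 2 12 11) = [13, 17, 12, 7, 4, 6, 8, 18, 0, 9, 10, 1, 11, 5, 14, 15, 16, 3, 2]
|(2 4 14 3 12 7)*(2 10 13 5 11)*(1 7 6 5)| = 8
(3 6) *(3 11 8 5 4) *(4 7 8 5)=(3 6 11 5 7 8 4)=[0, 1, 2, 6, 3, 7, 11, 8, 4, 9, 10, 5]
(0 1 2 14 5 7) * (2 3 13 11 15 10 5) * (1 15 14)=(0 15 10 5 7)(1 3 13 11 14 2)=[15, 3, 1, 13, 4, 7, 6, 0, 8, 9, 5, 14, 12, 11, 2, 10]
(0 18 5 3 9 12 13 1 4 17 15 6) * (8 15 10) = (0 18 5 3 9 12 13 1 4 17 10 8 15 6) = [18, 4, 2, 9, 17, 3, 0, 7, 15, 12, 8, 11, 13, 1, 14, 6, 16, 10, 5]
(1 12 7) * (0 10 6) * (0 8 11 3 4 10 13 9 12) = (0 13 9 12 7 1)(3 4 10 6 8 11) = [13, 0, 2, 4, 10, 5, 8, 1, 11, 12, 6, 3, 7, 9]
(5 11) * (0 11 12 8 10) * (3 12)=(0 11 5 3 12 8 10)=[11, 1, 2, 12, 4, 3, 6, 7, 10, 9, 0, 5, 8]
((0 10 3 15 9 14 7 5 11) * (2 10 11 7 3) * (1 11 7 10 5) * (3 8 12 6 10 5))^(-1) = ((0 7 1 11)(2 3 15 9 14 8 12 6 10))^(-1) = (0 11 1 7)(2 10 6 12 8 14 9 15 3)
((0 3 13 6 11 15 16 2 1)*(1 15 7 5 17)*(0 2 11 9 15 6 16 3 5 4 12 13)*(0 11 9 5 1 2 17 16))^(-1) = (0 13 12 4 7 11 3 15 9 16 5 6 2 17 1)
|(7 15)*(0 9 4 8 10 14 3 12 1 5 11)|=|(0 9 4 8 10 14 3 12 1 5 11)(7 15)|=22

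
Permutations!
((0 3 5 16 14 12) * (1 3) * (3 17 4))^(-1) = (0 12 14 16 5 3 4 17 1) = ((0 1 17 4 3 5 16 14 12))^(-1)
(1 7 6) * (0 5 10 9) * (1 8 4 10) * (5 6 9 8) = (0 6 5 1 7 9)(4 10 8) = [6, 7, 2, 3, 10, 1, 5, 9, 4, 0, 8]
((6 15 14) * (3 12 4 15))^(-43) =(3 6 14 15 4 12)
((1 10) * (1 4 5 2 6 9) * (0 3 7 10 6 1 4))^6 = (0 7)(3 10)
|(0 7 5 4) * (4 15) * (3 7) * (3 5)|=4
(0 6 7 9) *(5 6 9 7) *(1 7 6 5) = (0 9)(1 7 6) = [9, 7, 2, 3, 4, 5, 1, 6, 8, 0]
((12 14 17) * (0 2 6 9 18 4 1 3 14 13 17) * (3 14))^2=(0 6 18 1)(2 9 4 14)(12 17 13)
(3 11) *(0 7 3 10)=(0 7 3 11 10)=[7, 1, 2, 11, 4, 5, 6, 3, 8, 9, 0, 10]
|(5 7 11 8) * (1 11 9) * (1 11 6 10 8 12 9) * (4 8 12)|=10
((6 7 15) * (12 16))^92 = (16)(6 15 7)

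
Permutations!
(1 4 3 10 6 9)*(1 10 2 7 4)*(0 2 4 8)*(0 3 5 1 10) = (0 2 7 8 3 4 5 1 10 6 9) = [2, 10, 7, 4, 5, 1, 9, 8, 3, 0, 6]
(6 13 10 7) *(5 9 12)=(5 9 12)(6 13 10 7)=[0, 1, 2, 3, 4, 9, 13, 6, 8, 12, 7, 11, 5, 10]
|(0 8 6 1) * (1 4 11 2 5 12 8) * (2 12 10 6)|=|(0 1)(2 5 10 6 4 11 12 8)|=8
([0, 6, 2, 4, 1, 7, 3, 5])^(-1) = (1 4 3 6)(5 7)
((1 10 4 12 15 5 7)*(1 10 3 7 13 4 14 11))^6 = (4 12 15 5 13)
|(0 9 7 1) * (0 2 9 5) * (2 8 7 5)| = 12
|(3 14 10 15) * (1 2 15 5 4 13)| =9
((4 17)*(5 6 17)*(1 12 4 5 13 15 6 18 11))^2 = ((1 12 4 13 15 6 17 5 18 11))^2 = (1 4 15 17 18)(5 11 12 13 6)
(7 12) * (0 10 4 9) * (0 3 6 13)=(0 10 4 9 3 6 13)(7 12)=[10, 1, 2, 6, 9, 5, 13, 12, 8, 3, 4, 11, 7, 0]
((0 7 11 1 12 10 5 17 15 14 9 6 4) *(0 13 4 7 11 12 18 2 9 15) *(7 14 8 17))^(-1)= (0 17 8 15 14 6 9 2 18 1 11)(4 13)(5 10 12 7)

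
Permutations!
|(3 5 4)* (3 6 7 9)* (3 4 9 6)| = |(3 5 9 4)(6 7)| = 4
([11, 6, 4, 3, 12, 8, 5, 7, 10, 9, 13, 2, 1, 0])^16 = [1, 13, 5, 3, 8, 11, 0, 7, 2, 9, 4, 6, 10, 12]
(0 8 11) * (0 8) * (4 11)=(4 11 8)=[0, 1, 2, 3, 11, 5, 6, 7, 4, 9, 10, 8]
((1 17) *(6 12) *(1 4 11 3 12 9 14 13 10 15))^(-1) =(1 15 10 13 14 9 6 12 3 11 4 17) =((1 17 4 11 3 12 6 9 14 13 10 15))^(-1)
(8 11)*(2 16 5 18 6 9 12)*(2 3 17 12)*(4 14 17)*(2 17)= (2 16 5 18 6 9 17 12 3 4 14)(8 11)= [0, 1, 16, 4, 14, 18, 9, 7, 11, 17, 10, 8, 3, 13, 2, 15, 5, 12, 6]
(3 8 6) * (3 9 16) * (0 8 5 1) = (0 8 6 9 16 3 5 1) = [8, 0, 2, 5, 4, 1, 9, 7, 6, 16, 10, 11, 12, 13, 14, 15, 3]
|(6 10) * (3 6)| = 3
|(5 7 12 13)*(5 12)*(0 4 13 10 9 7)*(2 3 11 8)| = |(0 4 13 12 10 9 7 5)(2 3 11 8)| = 8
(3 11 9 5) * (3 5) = [0, 1, 2, 11, 4, 5, 6, 7, 8, 3, 10, 9] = (3 11 9)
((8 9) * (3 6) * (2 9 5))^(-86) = ((2 9 8 5)(3 6))^(-86) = (2 8)(5 9)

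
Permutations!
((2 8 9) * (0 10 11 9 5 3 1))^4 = ((0 10 11 9 2 8 5 3 1))^4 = (0 2 1 9 3 11 5 10 8)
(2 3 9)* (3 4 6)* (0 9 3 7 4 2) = [9, 1, 2, 3, 6, 5, 7, 4, 8, 0] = (0 9)(4 6 7)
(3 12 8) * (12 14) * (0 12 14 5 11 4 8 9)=[12, 1, 2, 5, 8, 11, 6, 7, 3, 0, 10, 4, 9, 13, 14]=(14)(0 12 9)(3 5 11 4 8)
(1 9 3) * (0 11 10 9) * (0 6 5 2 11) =[0, 6, 11, 1, 4, 2, 5, 7, 8, 3, 9, 10] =(1 6 5 2 11 10 9 3)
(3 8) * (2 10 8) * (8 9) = (2 10 9 8 3) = [0, 1, 10, 2, 4, 5, 6, 7, 3, 8, 9]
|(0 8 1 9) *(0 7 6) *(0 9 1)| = |(0 8)(6 9 7)| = 6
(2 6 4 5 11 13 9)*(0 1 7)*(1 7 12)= (0 7)(1 12)(2 6 4 5 11 13 9)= [7, 12, 6, 3, 5, 11, 4, 0, 8, 2, 10, 13, 1, 9]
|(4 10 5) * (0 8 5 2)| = |(0 8 5 4 10 2)| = 6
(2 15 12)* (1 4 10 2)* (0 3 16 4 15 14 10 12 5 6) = (0 3 16 4 12 1 15 5 6)(2 14 10) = [3, 15, 14, 16, 12, 6, 0, 7, 8, 9, 2, 11, 1, 13, 10, 5, 4]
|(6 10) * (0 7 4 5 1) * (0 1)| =4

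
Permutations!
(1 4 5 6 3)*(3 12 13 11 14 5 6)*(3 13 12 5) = [0, 4, 2, 1, 6, 13, 5, 7, 8, 9, 10, 14, 12, 11, 3] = (1 4 6 5 13 11 14 3)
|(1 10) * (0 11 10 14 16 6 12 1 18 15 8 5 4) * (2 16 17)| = 56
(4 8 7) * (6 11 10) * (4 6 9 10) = (4 8 7 6 11)(9 10) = [0, 1, 2, 3, 8, 5, 11, 6, 7, 10, 9, 4]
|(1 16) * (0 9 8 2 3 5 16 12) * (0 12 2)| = |(0 9 8)(1 2 3 5 16)| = 15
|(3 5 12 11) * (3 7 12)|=|(3 5)(7 12 11)|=6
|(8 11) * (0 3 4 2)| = |(0 3 4 2)(8 11)| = 4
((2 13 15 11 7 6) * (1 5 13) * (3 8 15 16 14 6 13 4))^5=(1 15 14 4 7 2 8 16 5 11 6 3 13)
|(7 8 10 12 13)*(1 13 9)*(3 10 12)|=6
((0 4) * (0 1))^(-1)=((0 4 1))^(-1)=(0 1 4)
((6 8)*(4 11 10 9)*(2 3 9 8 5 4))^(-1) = ((2 3 9)(4 11 10 8 6 5))^(-1) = (2 9 3)(4 5 6 8 10 11)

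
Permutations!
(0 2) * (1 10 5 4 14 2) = (0 1 10 5 4 14 2) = [1, 10, 0, 3, 14, 4, 6, 7, 8, 9, 5, 11, 12, 13, 2]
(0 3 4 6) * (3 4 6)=(0 4 3 6)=[4, 1, 2, 6, 3, 5, 0]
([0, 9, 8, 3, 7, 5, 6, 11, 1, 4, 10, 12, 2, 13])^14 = [0, 2, 11, 3, 1, 5, 6, 9, 12, 8, 10, 4, 7, 13]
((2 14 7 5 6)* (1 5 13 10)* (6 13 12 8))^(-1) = ((1 5 13 10)(2 14 7 12 8 6))^(-1) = (1 10 13 5)(2 6 8 12 7 14)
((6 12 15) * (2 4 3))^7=(2 4 3)(6 12 15)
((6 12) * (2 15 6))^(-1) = ((2 15 6 12))^(-1) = (2 12 6 15)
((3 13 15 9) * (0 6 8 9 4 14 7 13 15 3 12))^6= ((0 6 8 9 12)(3 15 4 14 7 13))^6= (15)(0 6 8 9 12)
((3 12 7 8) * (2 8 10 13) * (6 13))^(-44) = (2 7)(3 6)(8 10)(12 13)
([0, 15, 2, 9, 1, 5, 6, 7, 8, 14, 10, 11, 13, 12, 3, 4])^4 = (1 15 4)(3 9 14)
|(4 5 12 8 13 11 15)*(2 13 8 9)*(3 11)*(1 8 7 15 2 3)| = |(1 8 7 15 4 5 12 9 3 11 2 13)| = 12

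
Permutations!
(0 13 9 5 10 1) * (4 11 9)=(0 13 4 11 9 5 10 1)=[13, 0, 2, 3, 11, 10, 6, 7, 8, 5, 1, 9, 12, 4]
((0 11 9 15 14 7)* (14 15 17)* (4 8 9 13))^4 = (0 8 7 4 14 13 17 11 9)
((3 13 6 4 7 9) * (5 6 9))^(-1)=(3 9 13)(4 6 5 7)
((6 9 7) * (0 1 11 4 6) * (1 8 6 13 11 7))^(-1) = (0 7 1 9 6 8)(4 11 13)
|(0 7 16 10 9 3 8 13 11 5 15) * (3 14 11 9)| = |(0 7 16 10 3 8 13 9 14 11 5 15)| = 12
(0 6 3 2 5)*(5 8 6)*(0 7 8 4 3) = (0 5 7 8 6)(2 4 3) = [5, 1, 4, 2, 3, 7, 0, 8, 6]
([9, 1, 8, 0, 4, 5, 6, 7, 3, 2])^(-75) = (9)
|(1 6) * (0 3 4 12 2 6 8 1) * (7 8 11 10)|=30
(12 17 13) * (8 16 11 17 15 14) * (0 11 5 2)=[11, 1, 0, 3, 4, 2, 6, 7, 16, 9, 10, 17, 15, 12, 8, 14, 5, 13]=(0 11 17 13 12 15 14 8 16 5 2)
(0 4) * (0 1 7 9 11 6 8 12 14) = (0 4 1 7 9 11 6 8 12 14) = [4, 7, 2, 3, 1, 5, 8, 9, 12, 11, 10, 6, 14, 13, 0]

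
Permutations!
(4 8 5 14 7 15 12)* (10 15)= (4 8 5 14 7 10 15 12)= [0, 1, 2, 3, 8, 14, 6, 10, 5, 9, 15, 11, 4, 13, 7, 12]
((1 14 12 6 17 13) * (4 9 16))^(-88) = ((1 14 12 6 17 13)(4 9 16))^(-88) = (1 12 17)(4 16 9)(6 13 14)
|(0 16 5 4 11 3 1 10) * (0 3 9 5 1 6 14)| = 28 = |(0 16 1 10 3 6 14)(4 11 9 5)|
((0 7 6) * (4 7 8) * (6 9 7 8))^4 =(9) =((0 6)(4 8)(7 9))^4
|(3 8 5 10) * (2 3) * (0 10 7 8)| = |(0 10 2 3)(5 7 8)| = 12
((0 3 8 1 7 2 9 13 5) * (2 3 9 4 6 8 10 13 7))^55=(0 5 13 10 3 7 9)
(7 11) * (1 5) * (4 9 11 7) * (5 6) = (1 6 5)(4 9 11) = [0, 6, 2, 3, 9, 1, 5, 7, 8, 11, 10, 4]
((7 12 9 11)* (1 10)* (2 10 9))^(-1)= (1 10 2 12 7 11 9)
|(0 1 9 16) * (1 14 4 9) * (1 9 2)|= 7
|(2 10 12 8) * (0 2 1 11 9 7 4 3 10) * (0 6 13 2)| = 9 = |(1 11 9 7 4 3 10 12 8)(2 6 13)|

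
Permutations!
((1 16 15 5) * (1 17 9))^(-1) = ((1 16 15 5 17 9))^(-1) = (1 9 17 5 15 16)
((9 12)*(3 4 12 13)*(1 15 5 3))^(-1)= ((1 15 5 3 4 12 9 13))^(-1)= (1 13 9 12 4 3 5 15)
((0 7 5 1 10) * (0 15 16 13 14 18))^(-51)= ((0 7 5 1 10 15 16 13 14 18))^(-51)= (0 18 14 13 16 15 10 1 5 7)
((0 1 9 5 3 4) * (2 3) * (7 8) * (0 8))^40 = ((0 1 9 5 2 3 4 8 7))^40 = (0 2 7 5 8 9 4 1 3)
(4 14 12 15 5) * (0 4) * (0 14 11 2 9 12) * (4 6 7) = (0 6 7 4 11 2 9 12 15 5 14) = [6, 1, 9, 3, 11, 14, 7, 4, 8, 12, 10, 2, 15, 13, 0, 5]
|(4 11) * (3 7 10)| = 6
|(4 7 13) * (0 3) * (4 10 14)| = |(0 3)(4 7 13 10 14)| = 10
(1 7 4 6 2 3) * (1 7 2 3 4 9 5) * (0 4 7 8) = (0 4 6 3 8)(1 2 7 9 5) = [4, 2, 7, 8, 6, 1, 3, 9, 0, 5]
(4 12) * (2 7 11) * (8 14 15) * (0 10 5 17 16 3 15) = (0 10 5 17 16 3 15 8 14)(2 7 11)(4 12) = [10, 1, 7, 15, 12, 17, 6, 11, 14, 9, 5, 2, 4, 13, 0, 8, 3, 16]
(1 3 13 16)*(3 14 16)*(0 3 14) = [3, 0, 2, 13, 4, 5, 6, 7, 8, 9, 10, 11, 12, 14, 16, 15, 1] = (0 3 13 14 16 1)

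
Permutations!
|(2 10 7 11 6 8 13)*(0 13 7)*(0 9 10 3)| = |(0 13 2 3)(6 8 7 11)(9 10)| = 4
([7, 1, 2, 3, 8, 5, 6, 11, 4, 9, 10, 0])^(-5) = [7, 1, 2, 3, 8, 5, 6, 11, 4, 9, 10, 0]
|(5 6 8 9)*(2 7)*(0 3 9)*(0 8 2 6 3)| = |(2 7 6)(3 9 5)| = 3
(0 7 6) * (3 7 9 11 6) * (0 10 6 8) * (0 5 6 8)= (0 9 11)(3 7)(5 6 10 8)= [9, 1, 2, 7, 4, 6, 10, 3, 5, 11, 8, 0]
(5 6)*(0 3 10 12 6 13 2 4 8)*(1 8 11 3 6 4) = (0 6 5 13 2 1 8)(3 10 12 4 11) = [6, 8, 1, 10, 11, 13, 5, 7, 0, 9, 12, 3, 4, 2]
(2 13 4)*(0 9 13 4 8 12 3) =(0 9 13 8 12 3)(2 4) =[9, 1, 4, 0, 2, 5, 6, 7, 12, 13, 10, 11, 3, 8]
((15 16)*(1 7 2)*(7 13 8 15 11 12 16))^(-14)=((1 13 8 15 7 2)(11 12 16))^(-14)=(1 7 8)(2 15 13)(11 12 16)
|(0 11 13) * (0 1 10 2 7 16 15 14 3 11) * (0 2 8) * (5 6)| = |(0 2 7 16 15 14 3 11 13 1 10 8)(5 6)| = 12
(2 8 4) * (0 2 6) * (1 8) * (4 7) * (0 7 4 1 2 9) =(0 9)(1 8 4 6 7) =[9, 8, 2, 3, 6, 5, 7, 1, 4, 0]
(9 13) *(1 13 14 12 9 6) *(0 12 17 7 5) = (0 12 9 14 17 7 5)(1 13 6) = [12, 13, 2, 3, 4, 0, 1, 5, 8, 14, 10, 11, 9, 6, 17, 15, 16, 7]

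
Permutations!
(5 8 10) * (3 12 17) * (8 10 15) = [0, 1, 2, 12, 4, 10, 6, 7, 15, 9, 5, 11, 17, 13, 14, 8, 16, 3] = (3 12 17)(5 10)(8 15)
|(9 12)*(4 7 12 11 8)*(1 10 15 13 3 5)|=|(1 10 15 13 3 5)(4 7 12 9 11 8)|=6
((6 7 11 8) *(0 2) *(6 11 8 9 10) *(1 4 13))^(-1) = ((0 2)(1 4 13)(6 7 8 11 9 10))^(-1) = (0 2)(1 13 4)(6 10 9 11 8 7)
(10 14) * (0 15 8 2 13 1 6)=(0 15 8 2 13 1 6)(10 14)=[15, 6, 13, 3, 4, 5, 0, 7, 2, 9, 14, 11, 12, 1, 10, 8]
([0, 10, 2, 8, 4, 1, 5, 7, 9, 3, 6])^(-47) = (1 10 6 5)(3 8 9)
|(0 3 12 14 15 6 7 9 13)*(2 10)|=|(0 3 12 14 15 6 7 9 13)(2 10)|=18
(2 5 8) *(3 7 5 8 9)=[0, 1, 8, 7, 4, 9, 6, 5, 2, 3]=(2 8)(3 7 5 9)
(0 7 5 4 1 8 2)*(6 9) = [7, 8, 0, 3, 1, 4, 9, 5, 2, 6] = (0 7 5 4 1 8 2)(6 9)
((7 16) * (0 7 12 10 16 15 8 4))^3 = ((0 7 15 8 4)(10 16 12))^3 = (16)(0 8 7 4 15)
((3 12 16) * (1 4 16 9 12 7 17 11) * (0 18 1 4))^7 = (0 18 1)(3 7 17 11 4 16)(9 12)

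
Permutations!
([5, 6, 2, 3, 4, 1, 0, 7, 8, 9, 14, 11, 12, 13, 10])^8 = [0, 1, 2, 3, 4, 5, 6, 7, 8, 9, 10, 11, 12, 13, 14]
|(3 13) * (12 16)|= |(3 13)(12 16)|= 2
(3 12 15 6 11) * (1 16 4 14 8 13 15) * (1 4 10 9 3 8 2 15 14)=(1 16 10 9 3 12 4)(2 15 6 11 8 13 14)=[0, 16, 15, 12, 1, 5, 11, 7, 13, 3, 9, 8, 4, 14, 2, 6, 10]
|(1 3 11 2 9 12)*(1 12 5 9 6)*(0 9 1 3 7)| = |(12)(0 9 5 1 7)(2 6 3 11)| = 20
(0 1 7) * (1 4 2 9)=(0 4 2 9 1 7)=[4, 7, 9, 3, 2, 5, 6, 0, 8, 1]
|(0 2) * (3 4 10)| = 6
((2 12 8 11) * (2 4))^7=(2 8 4 12 11)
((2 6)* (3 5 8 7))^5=(2 6)(3 5 8 7)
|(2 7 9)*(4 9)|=|(2 7 4 9)|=4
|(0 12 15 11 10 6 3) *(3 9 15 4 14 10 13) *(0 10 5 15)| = |(0 12 4 14 5 15 11 13 3 10 6 9)| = 12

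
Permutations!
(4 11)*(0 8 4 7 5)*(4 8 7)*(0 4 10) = [7, 1, 2, 3, 11, 4, 6, 5, 8, 9, 0, 10] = (0 7 5 4 11 10)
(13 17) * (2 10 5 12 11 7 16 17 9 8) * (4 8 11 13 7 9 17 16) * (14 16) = [0, 1, 10, 3, 8, 12, 6, 4, 2, 11, 5, 9, 13, 17, 16, 15, 14, 7] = (2 10 5 12 13 17 7 4 8)(9 11)(14 16)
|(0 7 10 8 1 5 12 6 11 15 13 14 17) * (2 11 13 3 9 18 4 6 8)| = |(0 7 10 2 11 15 3 9 18 4 6 13 14 17)(1 5 12 8)| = 28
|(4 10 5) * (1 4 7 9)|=6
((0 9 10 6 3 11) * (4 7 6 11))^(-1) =((0 9 10 11)(3 4 7 6))^(-1) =(0 11 10 9)(3 6 7 4)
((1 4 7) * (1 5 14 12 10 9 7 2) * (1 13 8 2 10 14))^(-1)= (1 5 7 9 10 4)(2 8 13)(12 14)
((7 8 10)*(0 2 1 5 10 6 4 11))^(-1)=(0 11 4 6 8 7 10 5 1 2)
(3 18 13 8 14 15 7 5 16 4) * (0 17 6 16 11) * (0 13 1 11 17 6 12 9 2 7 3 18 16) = [6, 11, 7, 16, 18, 17, 0, 5, 14, 2, 10, 13, 9, 8, 15, 3, 4, 12, 1] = (0 6)(1 11 13 8 14 15 3 16 4 18)(2 7 5 17 12 9)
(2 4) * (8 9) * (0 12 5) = [12, 1, 4, 3, 2, 0, 6, 7, 9, 8, 10, 11, 5] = (0 12 5)(2 4)(8 9)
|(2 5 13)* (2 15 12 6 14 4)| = 8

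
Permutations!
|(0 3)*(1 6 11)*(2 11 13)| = 10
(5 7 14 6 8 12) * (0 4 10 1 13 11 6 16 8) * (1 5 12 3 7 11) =(0 4 10 5 11 6)(1 13)(3 7 14 16 8) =[4, 13, 2, 7, 10, 11, 0, 14, 3, 9, 5, 6, 12, 1, 16, 15, 8]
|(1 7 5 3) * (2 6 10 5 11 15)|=9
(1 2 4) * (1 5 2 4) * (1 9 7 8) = (1 4 5 2 9 7 8) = [0, 4, 9, 3, 5, 2, 6, 8, 1, 7]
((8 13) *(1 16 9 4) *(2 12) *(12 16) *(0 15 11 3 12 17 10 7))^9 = ((0 15 11 3 12 2 16 9 4 1 17 10 7)(8 13))^9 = (0 1 2 15 17 16 11 10 9 3 7 4 12)(8 13)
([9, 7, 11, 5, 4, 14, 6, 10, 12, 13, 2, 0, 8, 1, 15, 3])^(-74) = [2, 9, 7, 14, 4, 15, 6, 13, 8, 11, 1, 10, 12, 0, 3, 5]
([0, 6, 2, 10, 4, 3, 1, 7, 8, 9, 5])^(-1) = (1 6)(3 5 10)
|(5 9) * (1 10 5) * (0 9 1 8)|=3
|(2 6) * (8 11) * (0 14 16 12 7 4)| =6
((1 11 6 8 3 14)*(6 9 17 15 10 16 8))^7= (1 8 15 11 3 10 9 14 16 17)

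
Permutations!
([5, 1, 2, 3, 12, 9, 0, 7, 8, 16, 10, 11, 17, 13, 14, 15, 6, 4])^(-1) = (0 6 16 9 5)(4 17 12)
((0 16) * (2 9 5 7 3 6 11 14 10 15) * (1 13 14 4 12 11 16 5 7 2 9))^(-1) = ((0 5 2 1 13 14 10 15 9 7 3 6 16)(4 12 11))^(-1) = (0 16 6 3 7 9 15 10 14 13 1 2 5)(4 11 12)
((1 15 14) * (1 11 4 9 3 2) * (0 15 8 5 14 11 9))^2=(0 11)(1 5 9 2 8 14 3)(4 15)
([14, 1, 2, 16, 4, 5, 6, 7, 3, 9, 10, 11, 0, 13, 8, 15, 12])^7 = [14, 1, 2, 16, 4, 5, 6, 7, 3, 9, 10, 11, 0, 13, 8, 15, 12]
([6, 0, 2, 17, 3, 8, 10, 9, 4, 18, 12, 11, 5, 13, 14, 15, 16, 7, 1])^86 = (0 17 12 18 4 6 7 5 1 3 10 9 8)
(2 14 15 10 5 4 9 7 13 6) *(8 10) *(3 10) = (2 14 15 8 3 10 5 4 9 7 13 6) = [0, 1, 14, 10, 9, 4, 2, 13, 3, 7, 5, 11, 12, 6, 15, 8]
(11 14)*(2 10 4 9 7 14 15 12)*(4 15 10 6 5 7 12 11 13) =(2 6 5 7 14 13 4 9 12)(10 15 11) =[0, 1, 6, 3, 9, 7, 5, 14, 8, 12, 15, 10, 2, 4, 13, 11]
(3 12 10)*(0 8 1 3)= (0 8 1 3 12 10)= [8, 3, 2, 12, 4, 5, 6, 7, 1, 9, 0, 11, 10]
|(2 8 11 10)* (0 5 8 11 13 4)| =15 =|(0 5 8 13 4)(2 11 10)|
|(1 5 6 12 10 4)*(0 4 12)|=10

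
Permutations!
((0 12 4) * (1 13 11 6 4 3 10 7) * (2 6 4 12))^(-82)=(0 7 2 1 6 13 12 11 3 4 10)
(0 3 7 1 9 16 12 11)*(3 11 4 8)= (0 11)(1 9 16 12 4 8 3 7)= [11, 9, 2, 7, 8, 5, 6, 1, 3, 16, 10, 0, 4, 13, 14, 15, 12]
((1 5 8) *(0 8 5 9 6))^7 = (0 1 6 8 9)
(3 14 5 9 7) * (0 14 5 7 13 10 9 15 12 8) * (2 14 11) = (0 11 2 14 7 3 5 15 12 8)(9 13 10) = [11, 1, 14, 5, 4, 15, 6, 3, 0, 13, 9, 2, 8, 10, 7, 12]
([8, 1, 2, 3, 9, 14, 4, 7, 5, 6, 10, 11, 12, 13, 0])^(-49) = [14, 1, 2, 3, 6, 8, 9, 7, 0, 4, 10, 11, 12, 13, 5]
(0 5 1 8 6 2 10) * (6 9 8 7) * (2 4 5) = (0 2 10)(1 7 6 4 5)(8 9) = [2, 7, 10, 3, 5, 1, 4, 6, 9, 8, 0]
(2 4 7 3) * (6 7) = [0, 1, 4, 2, 6, 5, 7, 3] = (2 4 6 7 3)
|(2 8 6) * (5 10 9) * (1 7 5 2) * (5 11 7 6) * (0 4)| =|(0 4)(1 6)(2 8 5 10 9)(7 11)| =10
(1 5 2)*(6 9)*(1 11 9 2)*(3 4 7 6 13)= (1 5)(2 11 9 13 3 4 7 6)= [0, 5, 11, 4, 7, 1, 2, 6, 8, 13, 10, 9, 12, 3]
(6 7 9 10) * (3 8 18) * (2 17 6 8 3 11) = [0, 1, 17, 3, 4, 5, 7, 9, 18, 10, 8, 2, 12, 13, 14, 15, 16, 6, 11] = (2 17 6 7 9 10 8 18 11)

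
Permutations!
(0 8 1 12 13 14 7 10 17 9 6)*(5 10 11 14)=[8, 12, 2, 3, 4, 10, 0, 11, 1, 6, 17, 14, 13, 5, 7, 15, 16, 9]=(0 8 1 12 13 5 10 17 9 6)(7 11 14)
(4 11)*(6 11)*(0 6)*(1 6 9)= (0 9 1 6 11 4)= [9, 6, 2, 3, 0, 5, 11, 7, 8, 1, 10, 4]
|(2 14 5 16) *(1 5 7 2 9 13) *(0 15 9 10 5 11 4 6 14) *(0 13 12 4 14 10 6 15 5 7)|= 44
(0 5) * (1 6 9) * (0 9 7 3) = (0 5 9 1 6 7 3) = [5, 6, 2, 0, 4, 9, 7, 3, 8, 1]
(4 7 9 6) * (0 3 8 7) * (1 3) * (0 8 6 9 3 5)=(9)(0 1 5)(3 6 4 8 7)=[1, 5, 2, 6, 8, 0, 4, 3, 7, 9]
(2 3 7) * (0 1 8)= (0 1 8)(2 3 7)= [1, 8, 3, 7, 4, 5, 6, 2, 0]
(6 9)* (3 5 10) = (3 5 10)(6 9) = [0, 1, 2, 5, 4, 10, 9, 7, 8, 6, 3]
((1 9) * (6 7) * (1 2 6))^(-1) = ((1 9 2 6 7))^(-1) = (1 7 6 2 9)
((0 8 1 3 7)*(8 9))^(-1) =(0 7 3 1 8 9)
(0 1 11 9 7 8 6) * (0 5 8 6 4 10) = (0 1 11 9 7 6 5 8 4 10) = [1, 11, 2, 3, 10, 8, 5, 6, 4, 7, 0, 9]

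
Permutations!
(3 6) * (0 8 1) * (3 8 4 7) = (0 4 7 3 6 8 1) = [4, 0, 2, 6, 7, 5, 8, 3, 1]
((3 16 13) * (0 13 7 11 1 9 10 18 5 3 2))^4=((0 13 2)(1 9 10 18 5 3 16 7 11))^4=(0 13 2)(1 5 11 18 7 10 16 9 3)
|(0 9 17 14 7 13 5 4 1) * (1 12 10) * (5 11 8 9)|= |(0 5 4 12 10 1)(7 13 11 8 9 17 14)|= 42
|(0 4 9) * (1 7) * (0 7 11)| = |(0 4 9 7 1 11)| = 6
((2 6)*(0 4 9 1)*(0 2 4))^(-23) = ((1 2 6 4 9))^(-23) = (1 6 9 2 4)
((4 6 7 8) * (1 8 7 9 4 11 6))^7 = ((1 8 11 6 9 4))^7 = (1 8 11 6 9 4)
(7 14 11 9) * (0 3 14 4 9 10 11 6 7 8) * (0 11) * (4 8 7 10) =(0 3 14 6 10)(4 9 7 8 11) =[3, 1, 2, 14, 9, 5, 10, 8, 11, 7, 0, 4, 12, 13, 6]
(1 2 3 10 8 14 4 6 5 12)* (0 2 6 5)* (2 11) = [11, 6, 3, 10, 5, 12, 0, 7, 14, 9, 8, 2, 1, 13, 4] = (0 11 2 3 10 8 14 4 5 12 1 6)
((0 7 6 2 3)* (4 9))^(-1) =((0 7 6 2 3)(4 9))^(-1) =(0 3 2 6 7)(4 9)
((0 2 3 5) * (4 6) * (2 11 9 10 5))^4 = ((0 11 9 10 5)(2 3)(4 6))^4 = (0 5 10 9 11)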